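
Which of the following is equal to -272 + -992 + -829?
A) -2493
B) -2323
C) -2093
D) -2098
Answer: C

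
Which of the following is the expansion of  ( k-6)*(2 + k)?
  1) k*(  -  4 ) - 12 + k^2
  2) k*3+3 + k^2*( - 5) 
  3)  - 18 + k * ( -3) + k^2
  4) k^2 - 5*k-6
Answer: 1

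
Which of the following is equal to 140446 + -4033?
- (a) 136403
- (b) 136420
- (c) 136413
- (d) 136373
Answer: c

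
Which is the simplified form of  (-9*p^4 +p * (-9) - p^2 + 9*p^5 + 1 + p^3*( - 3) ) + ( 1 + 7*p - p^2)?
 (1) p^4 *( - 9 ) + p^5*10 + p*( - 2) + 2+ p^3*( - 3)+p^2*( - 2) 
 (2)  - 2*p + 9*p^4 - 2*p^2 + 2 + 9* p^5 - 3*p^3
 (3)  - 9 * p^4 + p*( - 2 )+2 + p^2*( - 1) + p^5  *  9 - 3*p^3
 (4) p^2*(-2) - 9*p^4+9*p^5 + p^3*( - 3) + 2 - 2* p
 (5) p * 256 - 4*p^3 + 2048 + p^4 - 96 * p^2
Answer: 4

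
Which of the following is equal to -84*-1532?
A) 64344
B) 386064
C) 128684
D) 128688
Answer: D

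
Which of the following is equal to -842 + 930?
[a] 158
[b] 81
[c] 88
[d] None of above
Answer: c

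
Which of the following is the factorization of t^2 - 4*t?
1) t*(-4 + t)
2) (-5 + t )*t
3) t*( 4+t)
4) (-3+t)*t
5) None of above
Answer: 1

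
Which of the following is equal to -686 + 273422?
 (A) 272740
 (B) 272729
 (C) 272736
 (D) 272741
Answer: C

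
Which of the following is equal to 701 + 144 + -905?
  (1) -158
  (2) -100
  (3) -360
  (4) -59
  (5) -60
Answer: 5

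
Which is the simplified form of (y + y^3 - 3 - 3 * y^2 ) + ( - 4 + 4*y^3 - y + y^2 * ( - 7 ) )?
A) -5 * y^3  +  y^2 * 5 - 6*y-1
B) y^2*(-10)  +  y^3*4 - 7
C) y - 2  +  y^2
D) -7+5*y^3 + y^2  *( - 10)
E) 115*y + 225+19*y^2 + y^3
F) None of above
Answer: D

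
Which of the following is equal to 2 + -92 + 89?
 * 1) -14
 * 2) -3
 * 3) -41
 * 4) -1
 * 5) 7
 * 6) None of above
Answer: 4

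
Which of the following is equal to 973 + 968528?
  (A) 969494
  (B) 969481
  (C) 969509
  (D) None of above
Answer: D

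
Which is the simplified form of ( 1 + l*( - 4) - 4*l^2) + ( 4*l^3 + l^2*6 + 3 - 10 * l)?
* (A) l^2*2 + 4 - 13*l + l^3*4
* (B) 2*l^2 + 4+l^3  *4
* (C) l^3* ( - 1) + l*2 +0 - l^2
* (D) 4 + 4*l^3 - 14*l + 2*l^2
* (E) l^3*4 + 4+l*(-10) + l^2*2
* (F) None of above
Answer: D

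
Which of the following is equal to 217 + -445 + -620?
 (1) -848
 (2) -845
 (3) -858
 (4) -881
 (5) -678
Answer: 1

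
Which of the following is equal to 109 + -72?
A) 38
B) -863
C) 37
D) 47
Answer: C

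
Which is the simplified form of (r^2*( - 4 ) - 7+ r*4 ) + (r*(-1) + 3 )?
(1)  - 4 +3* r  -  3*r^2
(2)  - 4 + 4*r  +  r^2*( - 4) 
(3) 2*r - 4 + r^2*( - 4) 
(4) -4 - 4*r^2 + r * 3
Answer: 4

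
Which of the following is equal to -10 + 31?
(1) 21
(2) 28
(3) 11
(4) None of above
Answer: 1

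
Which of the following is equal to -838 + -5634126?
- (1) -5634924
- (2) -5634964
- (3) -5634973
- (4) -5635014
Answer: 2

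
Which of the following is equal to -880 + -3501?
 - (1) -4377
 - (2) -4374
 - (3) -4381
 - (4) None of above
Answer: 3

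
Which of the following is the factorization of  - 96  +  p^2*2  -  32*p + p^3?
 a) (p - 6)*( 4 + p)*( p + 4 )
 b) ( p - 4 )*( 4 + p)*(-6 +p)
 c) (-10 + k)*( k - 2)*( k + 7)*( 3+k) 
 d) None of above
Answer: a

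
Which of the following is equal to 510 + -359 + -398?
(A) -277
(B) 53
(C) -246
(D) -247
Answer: D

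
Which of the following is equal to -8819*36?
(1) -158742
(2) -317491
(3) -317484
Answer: 3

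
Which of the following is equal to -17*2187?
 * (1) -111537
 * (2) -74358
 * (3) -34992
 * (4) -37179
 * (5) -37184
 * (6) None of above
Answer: 4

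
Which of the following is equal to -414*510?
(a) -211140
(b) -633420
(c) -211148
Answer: a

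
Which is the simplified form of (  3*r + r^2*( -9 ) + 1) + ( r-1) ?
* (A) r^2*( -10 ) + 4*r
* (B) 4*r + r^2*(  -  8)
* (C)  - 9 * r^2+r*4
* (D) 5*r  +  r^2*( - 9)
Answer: C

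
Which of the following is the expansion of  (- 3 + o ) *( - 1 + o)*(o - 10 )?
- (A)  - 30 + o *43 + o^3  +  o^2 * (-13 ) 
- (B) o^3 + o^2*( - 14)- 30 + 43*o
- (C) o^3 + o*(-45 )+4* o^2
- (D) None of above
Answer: B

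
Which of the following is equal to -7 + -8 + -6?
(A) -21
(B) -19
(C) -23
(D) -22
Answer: A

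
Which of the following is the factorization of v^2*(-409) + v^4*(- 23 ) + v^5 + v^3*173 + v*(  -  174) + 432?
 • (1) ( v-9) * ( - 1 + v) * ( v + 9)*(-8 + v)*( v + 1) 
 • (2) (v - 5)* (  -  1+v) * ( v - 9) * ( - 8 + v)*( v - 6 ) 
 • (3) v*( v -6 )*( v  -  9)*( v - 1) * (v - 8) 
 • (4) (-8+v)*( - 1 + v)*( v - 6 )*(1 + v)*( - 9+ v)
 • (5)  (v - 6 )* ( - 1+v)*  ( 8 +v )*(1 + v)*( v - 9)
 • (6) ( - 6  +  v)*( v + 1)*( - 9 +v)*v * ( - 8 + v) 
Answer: 4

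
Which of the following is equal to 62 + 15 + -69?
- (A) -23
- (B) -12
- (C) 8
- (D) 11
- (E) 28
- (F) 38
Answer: C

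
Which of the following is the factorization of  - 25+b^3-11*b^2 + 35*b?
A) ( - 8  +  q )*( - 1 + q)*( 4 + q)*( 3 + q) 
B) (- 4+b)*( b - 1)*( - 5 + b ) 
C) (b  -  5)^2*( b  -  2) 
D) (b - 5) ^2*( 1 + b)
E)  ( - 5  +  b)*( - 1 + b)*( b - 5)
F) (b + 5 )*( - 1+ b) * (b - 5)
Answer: E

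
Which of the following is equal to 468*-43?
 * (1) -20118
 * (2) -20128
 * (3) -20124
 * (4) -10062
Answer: 3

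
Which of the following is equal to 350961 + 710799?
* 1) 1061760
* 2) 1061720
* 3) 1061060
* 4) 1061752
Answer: 1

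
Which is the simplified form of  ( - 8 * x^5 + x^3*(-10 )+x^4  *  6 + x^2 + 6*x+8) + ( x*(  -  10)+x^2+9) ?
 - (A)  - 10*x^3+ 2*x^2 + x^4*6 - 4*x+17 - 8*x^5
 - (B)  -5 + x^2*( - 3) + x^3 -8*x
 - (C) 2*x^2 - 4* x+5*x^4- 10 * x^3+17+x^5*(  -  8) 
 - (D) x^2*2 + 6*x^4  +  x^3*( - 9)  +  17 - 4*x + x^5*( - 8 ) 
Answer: A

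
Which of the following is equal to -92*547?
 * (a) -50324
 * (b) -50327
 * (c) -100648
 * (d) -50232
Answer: a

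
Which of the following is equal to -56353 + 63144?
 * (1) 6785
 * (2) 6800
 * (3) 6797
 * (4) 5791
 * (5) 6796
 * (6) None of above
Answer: 6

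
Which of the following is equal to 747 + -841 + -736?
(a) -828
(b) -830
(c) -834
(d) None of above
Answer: b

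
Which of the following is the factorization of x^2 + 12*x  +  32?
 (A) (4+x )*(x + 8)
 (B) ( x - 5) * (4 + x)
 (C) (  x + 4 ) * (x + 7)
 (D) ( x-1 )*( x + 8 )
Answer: A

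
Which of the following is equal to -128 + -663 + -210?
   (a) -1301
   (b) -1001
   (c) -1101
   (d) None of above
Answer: b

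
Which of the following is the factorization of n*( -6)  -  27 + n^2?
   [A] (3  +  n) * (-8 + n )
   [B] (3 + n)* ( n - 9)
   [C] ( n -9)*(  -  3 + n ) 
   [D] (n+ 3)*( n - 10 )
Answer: B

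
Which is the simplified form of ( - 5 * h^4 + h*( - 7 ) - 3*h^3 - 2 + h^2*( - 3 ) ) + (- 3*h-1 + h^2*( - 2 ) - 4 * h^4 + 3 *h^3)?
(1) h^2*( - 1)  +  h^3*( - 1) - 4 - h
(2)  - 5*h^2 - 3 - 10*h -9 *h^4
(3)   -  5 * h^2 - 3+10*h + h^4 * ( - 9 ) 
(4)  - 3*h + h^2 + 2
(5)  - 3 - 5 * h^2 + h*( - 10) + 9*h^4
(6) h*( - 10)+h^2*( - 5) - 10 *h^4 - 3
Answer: 2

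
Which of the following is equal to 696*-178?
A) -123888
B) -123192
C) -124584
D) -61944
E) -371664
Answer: A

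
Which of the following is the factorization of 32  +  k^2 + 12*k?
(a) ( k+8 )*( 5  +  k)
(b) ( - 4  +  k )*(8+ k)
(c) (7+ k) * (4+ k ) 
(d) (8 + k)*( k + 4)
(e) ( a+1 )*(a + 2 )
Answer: d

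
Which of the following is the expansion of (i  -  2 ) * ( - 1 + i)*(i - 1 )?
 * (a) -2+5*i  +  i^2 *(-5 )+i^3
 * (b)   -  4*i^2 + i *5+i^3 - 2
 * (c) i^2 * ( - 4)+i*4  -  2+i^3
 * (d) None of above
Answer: b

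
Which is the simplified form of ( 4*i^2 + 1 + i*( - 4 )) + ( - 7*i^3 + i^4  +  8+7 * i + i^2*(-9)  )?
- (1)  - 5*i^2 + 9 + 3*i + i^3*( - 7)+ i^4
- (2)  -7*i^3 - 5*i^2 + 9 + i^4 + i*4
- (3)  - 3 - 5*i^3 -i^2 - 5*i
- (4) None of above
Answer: 1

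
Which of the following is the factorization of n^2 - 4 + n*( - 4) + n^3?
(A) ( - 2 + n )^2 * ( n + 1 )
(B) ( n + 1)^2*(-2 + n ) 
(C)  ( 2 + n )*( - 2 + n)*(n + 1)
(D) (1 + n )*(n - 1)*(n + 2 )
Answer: C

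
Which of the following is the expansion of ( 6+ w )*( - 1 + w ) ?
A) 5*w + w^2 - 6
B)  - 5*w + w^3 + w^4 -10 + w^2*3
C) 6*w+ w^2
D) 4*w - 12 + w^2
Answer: A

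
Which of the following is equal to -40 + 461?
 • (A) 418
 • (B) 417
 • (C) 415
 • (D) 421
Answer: D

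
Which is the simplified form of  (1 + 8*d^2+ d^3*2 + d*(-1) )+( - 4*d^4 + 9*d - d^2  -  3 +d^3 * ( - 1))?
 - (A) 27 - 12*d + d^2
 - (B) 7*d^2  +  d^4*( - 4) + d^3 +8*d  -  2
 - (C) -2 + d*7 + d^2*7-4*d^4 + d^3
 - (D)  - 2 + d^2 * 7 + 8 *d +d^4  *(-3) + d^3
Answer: B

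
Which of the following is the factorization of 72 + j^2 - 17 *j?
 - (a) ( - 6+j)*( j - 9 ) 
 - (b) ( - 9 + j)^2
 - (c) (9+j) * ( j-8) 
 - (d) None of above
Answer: d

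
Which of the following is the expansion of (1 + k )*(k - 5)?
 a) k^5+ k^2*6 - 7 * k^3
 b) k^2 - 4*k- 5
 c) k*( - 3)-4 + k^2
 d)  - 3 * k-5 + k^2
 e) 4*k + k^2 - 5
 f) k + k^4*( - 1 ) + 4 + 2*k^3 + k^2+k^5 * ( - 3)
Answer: b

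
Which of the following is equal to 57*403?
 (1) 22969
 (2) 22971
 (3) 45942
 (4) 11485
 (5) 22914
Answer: 2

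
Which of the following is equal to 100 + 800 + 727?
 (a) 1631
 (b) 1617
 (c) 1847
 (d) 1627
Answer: d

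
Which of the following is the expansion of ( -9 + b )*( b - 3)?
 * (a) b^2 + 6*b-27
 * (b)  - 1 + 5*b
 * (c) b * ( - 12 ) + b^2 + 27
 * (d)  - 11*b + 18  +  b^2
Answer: c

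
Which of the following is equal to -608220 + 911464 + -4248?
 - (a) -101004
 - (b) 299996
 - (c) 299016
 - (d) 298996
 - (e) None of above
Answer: d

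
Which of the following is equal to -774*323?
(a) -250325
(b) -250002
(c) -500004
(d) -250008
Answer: b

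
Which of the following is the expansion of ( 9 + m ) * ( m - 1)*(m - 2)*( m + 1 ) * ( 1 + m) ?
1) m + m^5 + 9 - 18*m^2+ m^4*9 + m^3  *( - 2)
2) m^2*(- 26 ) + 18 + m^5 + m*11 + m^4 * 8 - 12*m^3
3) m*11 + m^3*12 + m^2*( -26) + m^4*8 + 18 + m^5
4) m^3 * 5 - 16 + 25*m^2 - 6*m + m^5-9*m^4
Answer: 2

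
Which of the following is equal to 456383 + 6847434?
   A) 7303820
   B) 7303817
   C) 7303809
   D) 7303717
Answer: B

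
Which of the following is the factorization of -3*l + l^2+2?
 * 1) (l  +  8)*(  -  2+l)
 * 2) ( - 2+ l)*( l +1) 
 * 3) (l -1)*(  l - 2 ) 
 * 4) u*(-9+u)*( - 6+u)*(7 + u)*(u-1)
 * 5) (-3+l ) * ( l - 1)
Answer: 3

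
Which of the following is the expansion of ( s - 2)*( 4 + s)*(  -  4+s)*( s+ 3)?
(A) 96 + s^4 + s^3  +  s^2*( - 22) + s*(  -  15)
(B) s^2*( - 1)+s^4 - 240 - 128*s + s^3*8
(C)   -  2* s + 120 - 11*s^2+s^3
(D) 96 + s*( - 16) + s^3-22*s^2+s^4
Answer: D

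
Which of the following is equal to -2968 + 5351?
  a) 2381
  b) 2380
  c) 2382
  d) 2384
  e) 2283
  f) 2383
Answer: f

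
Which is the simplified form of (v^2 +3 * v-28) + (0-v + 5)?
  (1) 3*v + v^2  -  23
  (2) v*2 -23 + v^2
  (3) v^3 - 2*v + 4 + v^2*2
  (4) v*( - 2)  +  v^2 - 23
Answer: 2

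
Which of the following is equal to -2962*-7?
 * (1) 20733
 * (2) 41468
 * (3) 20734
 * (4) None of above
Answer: 3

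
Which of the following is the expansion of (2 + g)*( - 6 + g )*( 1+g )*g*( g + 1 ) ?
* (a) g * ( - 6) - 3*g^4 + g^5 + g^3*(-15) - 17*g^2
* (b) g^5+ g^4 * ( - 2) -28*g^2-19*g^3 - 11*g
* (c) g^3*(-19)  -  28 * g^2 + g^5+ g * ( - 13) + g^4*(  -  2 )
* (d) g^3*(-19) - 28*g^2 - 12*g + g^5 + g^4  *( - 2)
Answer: d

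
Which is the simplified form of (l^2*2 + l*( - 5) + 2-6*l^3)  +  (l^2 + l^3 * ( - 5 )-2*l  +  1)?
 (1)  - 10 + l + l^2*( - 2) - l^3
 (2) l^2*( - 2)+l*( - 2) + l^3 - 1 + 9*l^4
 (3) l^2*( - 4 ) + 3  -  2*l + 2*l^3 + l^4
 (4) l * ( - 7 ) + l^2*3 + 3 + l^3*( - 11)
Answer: 4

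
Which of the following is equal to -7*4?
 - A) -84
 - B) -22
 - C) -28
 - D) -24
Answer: C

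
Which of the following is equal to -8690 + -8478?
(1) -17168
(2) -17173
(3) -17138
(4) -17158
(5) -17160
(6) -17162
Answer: 1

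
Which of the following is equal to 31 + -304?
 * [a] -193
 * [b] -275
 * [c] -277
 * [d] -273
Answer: d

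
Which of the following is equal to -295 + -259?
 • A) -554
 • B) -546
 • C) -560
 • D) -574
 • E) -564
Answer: A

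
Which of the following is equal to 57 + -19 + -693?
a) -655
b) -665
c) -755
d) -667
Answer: a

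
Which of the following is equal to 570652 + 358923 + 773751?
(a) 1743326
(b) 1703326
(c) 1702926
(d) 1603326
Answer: b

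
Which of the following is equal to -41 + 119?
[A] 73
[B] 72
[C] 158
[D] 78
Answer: D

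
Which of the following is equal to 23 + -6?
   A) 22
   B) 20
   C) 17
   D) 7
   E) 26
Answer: C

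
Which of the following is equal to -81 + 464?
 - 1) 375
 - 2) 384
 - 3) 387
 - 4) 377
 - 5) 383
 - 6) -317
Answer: 5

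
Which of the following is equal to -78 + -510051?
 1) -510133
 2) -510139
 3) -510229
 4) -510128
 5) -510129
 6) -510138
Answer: 5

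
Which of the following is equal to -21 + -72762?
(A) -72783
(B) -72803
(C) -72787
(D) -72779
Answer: A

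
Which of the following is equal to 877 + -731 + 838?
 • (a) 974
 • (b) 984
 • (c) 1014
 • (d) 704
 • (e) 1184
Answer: b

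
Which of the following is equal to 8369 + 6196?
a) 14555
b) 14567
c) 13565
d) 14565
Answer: d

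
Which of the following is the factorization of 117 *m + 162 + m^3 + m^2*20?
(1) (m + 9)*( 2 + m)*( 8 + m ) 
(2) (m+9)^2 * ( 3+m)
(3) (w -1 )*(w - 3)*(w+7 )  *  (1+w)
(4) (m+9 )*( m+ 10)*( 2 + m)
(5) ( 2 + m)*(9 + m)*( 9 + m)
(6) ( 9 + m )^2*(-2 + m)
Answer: 5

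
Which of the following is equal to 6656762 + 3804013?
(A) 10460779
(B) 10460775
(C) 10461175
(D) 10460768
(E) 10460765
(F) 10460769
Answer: B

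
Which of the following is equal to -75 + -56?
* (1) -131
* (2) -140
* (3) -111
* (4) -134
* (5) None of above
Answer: 1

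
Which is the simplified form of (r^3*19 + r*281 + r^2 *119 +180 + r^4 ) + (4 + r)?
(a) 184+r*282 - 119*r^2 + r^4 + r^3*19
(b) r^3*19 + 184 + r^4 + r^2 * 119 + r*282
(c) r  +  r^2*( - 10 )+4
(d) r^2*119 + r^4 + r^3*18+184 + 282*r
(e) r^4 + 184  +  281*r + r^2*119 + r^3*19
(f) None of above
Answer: b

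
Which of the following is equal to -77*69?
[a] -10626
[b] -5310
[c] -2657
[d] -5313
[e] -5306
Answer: d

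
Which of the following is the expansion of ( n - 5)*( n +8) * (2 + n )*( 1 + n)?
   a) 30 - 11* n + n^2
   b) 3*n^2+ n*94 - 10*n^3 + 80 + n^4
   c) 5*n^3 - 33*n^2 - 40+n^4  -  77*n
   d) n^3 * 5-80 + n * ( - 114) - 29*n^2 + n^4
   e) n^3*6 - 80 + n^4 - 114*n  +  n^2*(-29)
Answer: e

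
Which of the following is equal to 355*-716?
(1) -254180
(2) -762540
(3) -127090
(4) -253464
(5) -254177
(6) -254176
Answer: 1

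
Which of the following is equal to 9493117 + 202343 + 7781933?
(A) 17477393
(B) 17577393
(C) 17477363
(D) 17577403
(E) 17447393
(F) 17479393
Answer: A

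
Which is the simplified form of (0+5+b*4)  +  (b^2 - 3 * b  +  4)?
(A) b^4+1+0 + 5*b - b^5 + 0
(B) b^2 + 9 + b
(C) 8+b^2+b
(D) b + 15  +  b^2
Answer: B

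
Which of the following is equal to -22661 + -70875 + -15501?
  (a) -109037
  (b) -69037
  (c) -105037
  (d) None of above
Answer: a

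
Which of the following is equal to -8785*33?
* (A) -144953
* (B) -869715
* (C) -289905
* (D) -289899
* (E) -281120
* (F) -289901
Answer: C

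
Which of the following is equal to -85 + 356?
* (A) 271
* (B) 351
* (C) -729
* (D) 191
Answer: A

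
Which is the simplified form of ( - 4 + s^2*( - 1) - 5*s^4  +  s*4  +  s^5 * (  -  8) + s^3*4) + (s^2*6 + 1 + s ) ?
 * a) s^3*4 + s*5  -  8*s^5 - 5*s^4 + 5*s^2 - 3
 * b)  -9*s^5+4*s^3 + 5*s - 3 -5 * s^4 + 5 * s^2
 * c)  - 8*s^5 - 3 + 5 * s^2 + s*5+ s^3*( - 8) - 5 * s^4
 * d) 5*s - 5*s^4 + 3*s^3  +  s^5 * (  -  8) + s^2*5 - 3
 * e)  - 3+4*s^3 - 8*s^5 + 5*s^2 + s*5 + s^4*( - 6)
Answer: a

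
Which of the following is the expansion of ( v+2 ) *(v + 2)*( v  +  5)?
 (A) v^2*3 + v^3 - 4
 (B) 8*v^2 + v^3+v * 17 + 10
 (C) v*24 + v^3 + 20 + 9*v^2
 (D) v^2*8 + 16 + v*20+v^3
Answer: C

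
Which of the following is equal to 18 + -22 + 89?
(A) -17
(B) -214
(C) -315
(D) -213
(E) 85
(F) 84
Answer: E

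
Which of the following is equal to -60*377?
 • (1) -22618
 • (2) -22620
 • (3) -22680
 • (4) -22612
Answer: 2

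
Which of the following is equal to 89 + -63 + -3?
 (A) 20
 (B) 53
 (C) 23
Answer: C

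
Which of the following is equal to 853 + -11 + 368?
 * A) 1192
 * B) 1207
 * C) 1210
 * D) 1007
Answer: C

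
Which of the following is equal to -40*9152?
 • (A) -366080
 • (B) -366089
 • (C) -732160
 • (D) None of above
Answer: A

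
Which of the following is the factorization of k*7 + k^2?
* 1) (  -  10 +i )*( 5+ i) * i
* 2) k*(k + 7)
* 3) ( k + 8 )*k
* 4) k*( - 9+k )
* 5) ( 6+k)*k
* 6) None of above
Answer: 2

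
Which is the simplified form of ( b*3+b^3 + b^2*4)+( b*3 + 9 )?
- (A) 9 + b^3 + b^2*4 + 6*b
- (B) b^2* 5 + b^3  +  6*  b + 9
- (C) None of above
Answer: A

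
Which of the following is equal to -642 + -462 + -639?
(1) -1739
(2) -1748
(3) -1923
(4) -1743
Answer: 4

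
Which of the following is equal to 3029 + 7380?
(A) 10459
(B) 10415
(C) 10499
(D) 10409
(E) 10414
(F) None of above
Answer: D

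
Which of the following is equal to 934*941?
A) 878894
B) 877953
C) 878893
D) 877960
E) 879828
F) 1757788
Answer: A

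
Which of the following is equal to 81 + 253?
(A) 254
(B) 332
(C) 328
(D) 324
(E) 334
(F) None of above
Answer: E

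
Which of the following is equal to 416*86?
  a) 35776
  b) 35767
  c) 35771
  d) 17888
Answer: a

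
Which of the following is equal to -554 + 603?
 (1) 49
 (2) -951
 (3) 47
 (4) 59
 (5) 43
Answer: 1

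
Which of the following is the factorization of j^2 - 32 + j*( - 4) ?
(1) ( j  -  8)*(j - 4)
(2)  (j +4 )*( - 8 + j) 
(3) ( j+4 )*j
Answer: 2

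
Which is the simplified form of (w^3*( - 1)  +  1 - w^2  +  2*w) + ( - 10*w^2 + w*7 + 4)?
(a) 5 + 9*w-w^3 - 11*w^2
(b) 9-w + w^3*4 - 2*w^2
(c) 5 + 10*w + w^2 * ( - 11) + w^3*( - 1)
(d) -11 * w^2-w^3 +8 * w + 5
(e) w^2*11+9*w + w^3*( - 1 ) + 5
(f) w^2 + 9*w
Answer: a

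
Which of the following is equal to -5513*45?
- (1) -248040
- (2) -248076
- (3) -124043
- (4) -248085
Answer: 4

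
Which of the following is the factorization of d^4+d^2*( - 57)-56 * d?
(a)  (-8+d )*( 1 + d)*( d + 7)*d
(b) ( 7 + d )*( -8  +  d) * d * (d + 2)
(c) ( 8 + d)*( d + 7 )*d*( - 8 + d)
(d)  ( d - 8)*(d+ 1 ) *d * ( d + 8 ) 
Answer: a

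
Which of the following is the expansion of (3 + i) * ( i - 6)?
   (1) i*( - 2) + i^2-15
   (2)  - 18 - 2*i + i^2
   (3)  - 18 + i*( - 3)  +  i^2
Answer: 3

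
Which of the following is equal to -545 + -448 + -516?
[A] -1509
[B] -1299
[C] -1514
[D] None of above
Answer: A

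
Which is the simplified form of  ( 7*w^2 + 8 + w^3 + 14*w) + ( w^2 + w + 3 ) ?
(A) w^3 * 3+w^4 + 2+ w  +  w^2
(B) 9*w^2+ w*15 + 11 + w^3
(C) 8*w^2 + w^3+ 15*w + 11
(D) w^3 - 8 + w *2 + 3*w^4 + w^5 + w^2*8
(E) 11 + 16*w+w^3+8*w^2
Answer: C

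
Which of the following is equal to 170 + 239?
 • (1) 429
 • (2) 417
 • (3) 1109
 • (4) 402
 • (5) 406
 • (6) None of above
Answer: 6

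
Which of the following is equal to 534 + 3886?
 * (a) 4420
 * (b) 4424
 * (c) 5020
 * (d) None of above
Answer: a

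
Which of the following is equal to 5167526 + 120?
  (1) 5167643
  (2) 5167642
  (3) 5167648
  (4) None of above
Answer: 4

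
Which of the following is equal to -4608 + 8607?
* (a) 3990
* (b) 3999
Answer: b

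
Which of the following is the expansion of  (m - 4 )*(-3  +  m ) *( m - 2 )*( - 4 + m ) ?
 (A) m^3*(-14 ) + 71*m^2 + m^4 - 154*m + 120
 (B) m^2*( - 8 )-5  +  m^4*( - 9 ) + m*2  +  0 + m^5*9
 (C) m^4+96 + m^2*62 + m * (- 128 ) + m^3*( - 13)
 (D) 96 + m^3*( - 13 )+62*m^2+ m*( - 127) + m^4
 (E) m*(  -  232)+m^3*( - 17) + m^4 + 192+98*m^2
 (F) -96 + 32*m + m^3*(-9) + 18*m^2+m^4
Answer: C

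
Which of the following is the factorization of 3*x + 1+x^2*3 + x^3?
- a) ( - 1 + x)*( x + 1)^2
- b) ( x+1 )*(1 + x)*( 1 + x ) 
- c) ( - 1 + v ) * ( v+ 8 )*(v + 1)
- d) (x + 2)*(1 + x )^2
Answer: b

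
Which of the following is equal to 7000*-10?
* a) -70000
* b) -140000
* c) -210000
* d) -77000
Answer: a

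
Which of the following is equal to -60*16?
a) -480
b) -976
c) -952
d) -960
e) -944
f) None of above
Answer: d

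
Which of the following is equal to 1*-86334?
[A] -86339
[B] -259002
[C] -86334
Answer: C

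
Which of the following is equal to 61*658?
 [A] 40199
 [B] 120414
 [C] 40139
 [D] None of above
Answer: D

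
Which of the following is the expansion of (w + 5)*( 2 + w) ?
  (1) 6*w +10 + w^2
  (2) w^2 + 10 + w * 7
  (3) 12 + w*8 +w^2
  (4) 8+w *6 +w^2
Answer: 2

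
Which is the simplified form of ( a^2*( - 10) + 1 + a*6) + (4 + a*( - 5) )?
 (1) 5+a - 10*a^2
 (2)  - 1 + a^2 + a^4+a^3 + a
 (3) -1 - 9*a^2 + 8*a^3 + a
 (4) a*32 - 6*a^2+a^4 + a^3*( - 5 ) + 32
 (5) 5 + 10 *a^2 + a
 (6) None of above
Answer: 1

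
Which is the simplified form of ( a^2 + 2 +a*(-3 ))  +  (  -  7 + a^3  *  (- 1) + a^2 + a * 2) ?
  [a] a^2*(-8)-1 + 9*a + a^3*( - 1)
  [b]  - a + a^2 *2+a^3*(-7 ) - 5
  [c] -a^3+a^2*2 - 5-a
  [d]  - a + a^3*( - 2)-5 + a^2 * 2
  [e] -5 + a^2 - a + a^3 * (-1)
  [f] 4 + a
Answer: c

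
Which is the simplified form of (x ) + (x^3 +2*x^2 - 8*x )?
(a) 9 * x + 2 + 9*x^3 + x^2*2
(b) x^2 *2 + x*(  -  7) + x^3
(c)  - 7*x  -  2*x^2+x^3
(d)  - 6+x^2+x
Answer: b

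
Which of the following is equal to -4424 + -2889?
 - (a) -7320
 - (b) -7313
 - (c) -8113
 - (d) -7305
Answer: b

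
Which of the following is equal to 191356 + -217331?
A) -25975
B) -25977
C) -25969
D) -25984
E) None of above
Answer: A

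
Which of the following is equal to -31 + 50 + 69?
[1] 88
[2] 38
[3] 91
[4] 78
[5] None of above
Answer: 1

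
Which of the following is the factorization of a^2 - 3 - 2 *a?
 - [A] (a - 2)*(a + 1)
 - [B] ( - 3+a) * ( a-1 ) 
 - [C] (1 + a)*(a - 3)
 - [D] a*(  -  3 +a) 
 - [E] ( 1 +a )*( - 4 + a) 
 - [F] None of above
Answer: C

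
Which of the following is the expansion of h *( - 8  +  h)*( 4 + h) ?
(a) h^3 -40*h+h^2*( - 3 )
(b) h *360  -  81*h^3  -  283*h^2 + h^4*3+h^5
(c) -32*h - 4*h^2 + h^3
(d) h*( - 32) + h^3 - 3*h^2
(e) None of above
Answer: c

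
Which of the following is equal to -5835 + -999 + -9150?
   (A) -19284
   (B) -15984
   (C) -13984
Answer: B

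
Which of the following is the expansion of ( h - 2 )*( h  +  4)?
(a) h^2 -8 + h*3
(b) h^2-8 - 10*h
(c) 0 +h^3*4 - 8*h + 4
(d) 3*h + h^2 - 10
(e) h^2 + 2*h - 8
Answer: e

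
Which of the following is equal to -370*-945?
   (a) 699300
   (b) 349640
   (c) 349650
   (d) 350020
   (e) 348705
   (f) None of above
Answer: c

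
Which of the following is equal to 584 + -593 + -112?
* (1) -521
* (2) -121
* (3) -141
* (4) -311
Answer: 2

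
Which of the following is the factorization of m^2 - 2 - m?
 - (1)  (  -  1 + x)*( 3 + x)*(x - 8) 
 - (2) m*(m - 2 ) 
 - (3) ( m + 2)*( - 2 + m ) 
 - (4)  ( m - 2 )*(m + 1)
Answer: 4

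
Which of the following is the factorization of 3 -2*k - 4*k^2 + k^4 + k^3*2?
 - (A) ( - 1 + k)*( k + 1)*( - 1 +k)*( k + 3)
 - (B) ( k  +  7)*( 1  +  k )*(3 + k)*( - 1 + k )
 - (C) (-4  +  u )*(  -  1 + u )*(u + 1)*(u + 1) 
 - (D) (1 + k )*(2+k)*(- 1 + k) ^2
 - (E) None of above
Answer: A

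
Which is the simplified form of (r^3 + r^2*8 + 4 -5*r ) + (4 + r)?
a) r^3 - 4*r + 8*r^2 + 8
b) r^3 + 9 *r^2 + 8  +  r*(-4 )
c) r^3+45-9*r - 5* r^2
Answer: a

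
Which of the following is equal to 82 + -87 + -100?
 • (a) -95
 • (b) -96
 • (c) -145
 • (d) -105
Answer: d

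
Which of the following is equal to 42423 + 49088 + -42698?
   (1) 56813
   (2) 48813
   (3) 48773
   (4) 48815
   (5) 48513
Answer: 2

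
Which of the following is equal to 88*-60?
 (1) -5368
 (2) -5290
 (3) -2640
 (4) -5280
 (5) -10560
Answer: 4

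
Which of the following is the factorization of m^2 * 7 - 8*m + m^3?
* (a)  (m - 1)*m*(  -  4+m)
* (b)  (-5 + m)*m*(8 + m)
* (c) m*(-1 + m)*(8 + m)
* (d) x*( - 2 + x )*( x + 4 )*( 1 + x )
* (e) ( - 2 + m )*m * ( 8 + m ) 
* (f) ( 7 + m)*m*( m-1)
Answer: c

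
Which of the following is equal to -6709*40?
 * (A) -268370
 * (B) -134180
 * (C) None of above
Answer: C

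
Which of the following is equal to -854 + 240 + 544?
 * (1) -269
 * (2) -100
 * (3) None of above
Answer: 3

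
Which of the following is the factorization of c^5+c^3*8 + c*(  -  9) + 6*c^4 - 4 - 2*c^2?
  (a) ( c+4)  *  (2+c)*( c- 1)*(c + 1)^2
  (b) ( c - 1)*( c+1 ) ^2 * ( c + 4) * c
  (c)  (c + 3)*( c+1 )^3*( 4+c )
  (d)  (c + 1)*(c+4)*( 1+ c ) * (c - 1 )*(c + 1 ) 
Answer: d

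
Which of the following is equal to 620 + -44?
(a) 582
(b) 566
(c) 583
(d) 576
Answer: d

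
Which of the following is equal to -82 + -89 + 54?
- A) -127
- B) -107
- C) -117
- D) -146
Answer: C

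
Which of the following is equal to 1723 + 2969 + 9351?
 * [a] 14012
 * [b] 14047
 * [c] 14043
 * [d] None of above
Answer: c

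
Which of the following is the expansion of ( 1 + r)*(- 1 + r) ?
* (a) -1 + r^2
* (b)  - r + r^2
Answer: a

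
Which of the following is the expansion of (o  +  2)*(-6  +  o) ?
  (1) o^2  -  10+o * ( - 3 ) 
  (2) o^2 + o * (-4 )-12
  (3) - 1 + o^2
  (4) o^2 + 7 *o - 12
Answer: 2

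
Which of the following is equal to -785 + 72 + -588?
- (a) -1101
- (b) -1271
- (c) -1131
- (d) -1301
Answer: d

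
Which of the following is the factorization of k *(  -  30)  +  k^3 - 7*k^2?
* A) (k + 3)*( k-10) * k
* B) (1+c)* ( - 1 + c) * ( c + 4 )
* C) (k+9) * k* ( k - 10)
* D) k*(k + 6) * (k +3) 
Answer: A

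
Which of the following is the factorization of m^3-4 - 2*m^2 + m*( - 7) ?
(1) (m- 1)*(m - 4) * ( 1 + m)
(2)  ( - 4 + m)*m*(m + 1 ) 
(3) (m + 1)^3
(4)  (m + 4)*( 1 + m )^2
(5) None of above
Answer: 5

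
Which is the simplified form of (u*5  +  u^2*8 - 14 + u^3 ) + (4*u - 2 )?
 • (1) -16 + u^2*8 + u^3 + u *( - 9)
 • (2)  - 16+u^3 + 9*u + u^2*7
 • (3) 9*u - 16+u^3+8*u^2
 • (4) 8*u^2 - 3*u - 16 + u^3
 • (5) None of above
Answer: 3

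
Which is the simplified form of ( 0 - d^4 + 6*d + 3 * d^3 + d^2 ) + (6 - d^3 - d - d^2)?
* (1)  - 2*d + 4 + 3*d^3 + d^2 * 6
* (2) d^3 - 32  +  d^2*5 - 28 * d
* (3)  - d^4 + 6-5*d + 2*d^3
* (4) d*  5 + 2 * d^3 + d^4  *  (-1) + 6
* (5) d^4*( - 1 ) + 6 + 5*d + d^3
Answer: 4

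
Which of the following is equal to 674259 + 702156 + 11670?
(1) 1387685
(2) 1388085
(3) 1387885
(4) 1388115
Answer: 2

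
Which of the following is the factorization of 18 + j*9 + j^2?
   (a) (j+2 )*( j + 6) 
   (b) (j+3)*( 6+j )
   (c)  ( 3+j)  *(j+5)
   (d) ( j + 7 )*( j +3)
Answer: b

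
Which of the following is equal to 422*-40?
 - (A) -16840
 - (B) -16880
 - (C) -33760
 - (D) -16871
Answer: B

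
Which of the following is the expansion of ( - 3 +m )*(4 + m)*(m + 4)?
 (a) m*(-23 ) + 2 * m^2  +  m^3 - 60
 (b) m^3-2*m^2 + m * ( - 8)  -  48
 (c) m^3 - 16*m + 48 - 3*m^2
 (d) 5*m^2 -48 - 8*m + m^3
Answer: d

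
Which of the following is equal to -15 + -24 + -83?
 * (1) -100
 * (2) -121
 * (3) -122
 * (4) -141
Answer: 3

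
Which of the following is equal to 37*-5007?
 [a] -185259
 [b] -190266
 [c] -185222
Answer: a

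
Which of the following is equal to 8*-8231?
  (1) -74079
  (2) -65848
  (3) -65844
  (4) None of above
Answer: 2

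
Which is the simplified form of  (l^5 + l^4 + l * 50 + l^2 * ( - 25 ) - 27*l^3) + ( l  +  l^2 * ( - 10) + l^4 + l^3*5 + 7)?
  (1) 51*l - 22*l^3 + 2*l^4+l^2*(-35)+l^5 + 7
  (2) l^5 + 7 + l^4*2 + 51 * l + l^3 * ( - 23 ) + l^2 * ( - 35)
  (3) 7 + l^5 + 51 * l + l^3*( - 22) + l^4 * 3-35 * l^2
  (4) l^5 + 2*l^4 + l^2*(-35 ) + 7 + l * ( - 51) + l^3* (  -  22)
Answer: 1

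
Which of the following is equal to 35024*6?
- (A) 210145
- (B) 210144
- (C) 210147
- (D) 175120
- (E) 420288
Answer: B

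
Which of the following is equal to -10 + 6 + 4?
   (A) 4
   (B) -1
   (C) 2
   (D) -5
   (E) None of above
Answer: E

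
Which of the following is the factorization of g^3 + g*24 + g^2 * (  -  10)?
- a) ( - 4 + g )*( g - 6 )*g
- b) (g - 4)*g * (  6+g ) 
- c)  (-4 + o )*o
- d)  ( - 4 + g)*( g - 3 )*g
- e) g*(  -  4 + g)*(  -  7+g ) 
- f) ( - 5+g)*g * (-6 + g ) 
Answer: a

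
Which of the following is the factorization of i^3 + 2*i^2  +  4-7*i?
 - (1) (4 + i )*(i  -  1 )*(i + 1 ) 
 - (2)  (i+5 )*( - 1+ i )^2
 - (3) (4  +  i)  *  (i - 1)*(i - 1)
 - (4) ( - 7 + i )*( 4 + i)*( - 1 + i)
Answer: 3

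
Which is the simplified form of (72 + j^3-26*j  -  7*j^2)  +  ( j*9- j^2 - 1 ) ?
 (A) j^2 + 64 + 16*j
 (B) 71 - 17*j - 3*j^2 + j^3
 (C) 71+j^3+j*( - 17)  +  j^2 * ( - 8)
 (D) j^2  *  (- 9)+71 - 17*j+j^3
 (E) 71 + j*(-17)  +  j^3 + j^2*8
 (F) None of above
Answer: C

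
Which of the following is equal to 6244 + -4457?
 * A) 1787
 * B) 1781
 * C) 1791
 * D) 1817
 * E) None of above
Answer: A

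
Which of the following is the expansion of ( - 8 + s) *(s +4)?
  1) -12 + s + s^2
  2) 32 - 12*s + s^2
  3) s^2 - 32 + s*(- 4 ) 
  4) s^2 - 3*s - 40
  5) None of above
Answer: 3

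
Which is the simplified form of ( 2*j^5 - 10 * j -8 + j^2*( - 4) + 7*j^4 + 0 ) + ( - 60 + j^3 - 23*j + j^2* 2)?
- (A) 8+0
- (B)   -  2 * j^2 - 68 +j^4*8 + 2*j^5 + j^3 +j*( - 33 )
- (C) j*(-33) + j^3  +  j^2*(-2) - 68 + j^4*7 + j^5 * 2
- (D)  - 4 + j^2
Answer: C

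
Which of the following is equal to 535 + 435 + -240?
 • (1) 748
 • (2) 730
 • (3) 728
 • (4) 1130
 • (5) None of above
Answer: 2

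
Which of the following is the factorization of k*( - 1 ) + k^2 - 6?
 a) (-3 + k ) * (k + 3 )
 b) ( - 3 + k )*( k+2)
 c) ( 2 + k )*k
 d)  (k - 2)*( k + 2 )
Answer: b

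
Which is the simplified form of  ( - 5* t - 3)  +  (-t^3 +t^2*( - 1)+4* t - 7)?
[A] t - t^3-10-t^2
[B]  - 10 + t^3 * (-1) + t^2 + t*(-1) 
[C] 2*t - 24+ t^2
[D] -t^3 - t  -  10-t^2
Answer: D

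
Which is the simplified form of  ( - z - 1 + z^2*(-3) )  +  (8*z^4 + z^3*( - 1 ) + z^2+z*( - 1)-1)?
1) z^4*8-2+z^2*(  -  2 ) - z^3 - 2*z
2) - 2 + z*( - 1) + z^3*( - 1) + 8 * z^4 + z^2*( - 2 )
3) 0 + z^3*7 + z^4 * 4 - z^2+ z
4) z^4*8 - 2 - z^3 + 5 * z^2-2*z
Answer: 1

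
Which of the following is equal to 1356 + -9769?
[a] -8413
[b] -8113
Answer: a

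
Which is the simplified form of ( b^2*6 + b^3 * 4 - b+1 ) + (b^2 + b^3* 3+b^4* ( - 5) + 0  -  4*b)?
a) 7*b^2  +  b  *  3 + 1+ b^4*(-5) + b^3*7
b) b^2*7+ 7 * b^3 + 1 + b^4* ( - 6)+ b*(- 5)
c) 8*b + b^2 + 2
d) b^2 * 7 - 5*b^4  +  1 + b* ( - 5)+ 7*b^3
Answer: d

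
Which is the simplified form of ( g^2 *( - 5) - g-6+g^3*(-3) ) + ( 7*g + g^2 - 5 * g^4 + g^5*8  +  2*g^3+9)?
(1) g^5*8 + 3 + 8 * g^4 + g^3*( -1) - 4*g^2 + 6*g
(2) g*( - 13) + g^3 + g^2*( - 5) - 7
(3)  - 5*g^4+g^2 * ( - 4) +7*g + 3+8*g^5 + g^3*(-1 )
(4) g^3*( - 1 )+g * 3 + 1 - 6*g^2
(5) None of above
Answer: 5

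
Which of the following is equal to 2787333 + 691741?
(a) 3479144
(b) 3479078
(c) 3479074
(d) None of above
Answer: c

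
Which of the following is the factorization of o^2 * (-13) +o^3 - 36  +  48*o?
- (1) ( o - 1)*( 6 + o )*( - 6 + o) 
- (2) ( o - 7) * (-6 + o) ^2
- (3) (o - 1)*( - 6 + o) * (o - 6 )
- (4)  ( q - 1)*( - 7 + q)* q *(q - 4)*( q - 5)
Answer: 3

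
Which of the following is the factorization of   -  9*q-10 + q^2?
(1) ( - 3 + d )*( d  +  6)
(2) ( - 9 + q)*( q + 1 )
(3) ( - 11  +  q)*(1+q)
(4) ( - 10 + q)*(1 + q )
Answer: 4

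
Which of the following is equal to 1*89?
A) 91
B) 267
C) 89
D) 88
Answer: C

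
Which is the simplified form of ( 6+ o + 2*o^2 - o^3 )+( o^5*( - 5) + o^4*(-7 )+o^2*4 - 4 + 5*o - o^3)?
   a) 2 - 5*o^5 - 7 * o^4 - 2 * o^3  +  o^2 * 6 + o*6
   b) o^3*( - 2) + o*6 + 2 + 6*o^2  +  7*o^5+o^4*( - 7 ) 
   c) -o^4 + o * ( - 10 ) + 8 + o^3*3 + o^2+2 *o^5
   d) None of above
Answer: a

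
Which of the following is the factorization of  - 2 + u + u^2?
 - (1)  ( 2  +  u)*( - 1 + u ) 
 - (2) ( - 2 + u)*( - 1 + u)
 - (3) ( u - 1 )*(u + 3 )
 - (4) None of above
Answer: 1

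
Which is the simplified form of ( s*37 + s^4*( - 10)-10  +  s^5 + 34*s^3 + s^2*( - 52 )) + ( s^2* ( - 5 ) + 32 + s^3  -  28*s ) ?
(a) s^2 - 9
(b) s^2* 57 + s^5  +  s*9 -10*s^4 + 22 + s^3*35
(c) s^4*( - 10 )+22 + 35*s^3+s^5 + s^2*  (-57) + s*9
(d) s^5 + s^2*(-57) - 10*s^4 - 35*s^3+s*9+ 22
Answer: c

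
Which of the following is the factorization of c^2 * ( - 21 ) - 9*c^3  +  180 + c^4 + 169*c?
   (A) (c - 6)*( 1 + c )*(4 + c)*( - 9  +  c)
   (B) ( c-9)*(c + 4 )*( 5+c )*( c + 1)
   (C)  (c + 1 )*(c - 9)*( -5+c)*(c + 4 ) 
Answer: C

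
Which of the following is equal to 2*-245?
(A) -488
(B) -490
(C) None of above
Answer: B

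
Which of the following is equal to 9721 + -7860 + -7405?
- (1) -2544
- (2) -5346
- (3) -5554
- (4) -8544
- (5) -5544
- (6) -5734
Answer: 5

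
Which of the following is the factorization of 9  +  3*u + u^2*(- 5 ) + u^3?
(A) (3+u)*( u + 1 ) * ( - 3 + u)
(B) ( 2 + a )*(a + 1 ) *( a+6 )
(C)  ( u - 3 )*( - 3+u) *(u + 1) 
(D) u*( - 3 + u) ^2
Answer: C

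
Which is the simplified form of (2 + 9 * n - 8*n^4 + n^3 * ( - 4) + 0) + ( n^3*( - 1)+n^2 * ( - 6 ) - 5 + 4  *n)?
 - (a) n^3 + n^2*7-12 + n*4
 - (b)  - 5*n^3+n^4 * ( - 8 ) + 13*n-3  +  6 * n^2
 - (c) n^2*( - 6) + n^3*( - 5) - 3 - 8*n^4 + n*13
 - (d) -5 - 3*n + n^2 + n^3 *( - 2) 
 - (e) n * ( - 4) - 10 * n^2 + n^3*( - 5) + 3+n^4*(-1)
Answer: c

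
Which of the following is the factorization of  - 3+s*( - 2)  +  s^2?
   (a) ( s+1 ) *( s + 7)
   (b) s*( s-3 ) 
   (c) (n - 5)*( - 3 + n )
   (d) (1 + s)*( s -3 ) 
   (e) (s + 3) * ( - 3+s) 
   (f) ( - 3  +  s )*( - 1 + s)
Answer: d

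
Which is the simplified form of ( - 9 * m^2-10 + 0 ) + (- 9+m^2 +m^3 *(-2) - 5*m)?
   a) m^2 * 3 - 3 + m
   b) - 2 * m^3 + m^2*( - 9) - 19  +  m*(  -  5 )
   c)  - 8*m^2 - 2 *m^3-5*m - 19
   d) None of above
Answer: c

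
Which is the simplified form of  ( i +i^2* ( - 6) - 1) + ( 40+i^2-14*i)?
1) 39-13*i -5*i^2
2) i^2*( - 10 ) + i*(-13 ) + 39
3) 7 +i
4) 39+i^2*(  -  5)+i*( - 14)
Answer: 1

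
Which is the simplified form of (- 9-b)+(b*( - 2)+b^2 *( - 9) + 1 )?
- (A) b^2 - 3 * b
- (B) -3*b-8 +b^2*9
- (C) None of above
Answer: C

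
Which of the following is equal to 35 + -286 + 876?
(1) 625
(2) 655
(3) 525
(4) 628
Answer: 1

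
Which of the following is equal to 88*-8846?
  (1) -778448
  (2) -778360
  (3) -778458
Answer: 1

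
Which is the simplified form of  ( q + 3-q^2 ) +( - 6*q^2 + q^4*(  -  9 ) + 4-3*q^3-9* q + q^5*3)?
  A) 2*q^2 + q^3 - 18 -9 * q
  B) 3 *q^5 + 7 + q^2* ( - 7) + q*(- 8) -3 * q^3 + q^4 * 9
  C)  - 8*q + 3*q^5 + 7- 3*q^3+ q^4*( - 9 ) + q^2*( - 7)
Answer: C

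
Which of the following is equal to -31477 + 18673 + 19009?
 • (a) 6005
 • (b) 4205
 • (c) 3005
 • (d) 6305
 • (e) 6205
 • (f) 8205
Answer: e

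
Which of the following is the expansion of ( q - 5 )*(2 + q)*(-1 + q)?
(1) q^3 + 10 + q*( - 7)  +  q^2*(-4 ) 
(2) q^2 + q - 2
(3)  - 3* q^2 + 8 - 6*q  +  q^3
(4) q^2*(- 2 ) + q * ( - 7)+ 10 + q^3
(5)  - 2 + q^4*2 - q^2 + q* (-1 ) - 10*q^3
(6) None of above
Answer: 1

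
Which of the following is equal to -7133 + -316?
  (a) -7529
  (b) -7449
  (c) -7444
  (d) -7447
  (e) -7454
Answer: b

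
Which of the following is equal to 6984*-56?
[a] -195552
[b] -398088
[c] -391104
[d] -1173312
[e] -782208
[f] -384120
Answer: c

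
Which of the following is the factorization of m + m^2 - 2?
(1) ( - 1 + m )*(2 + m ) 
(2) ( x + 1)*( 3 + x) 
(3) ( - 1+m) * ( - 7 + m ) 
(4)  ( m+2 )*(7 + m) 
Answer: 1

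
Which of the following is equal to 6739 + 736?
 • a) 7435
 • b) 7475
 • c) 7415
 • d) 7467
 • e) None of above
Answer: b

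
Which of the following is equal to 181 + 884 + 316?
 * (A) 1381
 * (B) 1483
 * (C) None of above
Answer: A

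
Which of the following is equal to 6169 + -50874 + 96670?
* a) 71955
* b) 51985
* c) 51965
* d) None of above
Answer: c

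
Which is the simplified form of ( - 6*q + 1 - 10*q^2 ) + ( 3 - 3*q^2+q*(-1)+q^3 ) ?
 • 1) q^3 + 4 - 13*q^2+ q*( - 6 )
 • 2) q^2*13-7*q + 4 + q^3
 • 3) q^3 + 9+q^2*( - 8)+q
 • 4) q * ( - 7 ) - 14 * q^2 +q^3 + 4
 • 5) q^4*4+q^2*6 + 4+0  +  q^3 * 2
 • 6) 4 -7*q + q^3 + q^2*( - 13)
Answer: 6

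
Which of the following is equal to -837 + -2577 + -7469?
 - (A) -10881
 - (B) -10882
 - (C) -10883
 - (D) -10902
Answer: C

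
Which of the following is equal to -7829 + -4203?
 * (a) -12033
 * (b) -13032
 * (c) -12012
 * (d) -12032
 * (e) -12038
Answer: d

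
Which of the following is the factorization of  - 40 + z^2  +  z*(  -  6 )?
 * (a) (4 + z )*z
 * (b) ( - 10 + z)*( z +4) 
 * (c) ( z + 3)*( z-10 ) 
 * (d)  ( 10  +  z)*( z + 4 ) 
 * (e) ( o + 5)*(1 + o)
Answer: b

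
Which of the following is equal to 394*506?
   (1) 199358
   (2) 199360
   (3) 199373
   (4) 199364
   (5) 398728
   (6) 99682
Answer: 4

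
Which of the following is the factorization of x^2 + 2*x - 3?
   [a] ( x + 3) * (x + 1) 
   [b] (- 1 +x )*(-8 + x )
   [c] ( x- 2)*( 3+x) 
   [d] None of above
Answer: d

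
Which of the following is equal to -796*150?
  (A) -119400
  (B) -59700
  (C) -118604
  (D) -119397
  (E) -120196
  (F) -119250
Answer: A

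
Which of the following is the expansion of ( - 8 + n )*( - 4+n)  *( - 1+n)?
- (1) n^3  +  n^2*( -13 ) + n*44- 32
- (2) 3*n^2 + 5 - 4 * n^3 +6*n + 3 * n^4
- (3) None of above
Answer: 1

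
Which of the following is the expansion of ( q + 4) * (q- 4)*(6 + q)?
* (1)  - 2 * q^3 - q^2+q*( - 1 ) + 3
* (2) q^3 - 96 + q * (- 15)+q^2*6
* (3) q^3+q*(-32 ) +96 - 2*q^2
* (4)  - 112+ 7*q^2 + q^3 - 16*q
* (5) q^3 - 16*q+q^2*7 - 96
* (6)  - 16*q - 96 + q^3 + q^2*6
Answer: 6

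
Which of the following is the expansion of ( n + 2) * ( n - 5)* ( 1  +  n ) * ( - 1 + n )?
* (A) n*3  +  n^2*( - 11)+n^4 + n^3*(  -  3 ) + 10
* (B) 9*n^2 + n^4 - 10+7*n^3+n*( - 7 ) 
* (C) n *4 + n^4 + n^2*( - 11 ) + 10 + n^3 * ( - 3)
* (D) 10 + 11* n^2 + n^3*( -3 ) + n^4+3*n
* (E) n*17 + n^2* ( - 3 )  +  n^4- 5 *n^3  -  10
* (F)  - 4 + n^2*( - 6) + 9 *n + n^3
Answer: A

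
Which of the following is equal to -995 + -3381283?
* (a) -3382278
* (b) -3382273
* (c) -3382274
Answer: a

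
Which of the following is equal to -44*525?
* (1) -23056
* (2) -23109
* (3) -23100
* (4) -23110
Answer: 3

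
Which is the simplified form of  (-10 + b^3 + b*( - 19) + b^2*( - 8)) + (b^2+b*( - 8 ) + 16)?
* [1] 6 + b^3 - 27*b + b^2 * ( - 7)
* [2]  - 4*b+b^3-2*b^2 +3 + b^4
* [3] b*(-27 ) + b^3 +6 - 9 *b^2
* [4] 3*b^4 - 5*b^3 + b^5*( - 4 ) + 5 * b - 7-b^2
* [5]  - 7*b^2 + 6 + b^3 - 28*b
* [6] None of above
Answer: 1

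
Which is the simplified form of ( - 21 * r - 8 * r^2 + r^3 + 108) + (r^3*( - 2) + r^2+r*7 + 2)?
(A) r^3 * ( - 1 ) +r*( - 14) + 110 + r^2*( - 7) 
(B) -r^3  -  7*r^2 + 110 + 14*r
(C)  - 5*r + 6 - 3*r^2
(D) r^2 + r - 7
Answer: A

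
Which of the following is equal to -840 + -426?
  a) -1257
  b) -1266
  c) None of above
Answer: b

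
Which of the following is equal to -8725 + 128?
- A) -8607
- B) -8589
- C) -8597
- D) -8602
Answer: C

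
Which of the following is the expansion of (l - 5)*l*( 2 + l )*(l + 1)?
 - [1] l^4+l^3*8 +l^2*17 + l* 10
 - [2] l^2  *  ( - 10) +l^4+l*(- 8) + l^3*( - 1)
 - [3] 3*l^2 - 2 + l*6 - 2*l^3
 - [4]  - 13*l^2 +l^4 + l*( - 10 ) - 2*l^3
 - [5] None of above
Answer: 4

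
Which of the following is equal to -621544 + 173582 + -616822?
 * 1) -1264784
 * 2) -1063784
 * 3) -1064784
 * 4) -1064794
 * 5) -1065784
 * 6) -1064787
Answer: 3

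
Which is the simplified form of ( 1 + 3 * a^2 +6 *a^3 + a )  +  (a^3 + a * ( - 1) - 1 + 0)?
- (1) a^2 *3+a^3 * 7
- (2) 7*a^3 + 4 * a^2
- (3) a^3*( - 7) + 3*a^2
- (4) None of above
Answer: 1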